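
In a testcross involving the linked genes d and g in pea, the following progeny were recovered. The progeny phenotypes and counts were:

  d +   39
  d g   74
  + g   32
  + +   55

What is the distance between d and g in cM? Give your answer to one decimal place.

35.5 cM

The two most frequent classes, + + (55) and d g (74), are the parental types, so the F1 was + + / d g.
The recombinant classes are + g and d +: 32 + 39 = 71.
Recombination frequency = 71/200 = 0.3550 ≈ 35.5%, i.e. 35.5 cM.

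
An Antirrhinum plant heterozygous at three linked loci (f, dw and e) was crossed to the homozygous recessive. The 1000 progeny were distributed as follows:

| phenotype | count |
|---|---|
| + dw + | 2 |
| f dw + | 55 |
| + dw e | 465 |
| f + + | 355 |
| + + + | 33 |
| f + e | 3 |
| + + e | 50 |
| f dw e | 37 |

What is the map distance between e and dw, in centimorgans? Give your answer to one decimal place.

11.0 centimorgans

The two most frequent reciprocal classes, + dw e and f + +, are the parental types, so the F1 was + dw e / f + +.
The two rarest classes, + dw + and f + e, are the double crossovers. Comparing them with the parentals, only the e allele has switched, so e is the middle locus and the order is f – e – dw.
Crossovers in the e–dw interval produce the single-crossover classes + + e and f dw + (50 + 55 = 105) plus the double crossovers (5).
RF(e–dw) = (105 + 5) / 1000 = 110/1000 = 0.1100 → 11.0 centimorgans.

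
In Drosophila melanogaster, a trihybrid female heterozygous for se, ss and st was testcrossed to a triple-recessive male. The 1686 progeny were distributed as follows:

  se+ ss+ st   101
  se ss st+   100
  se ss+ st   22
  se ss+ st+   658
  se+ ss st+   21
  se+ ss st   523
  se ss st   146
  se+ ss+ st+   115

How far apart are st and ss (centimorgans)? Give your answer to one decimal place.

14.5 centimorgans

The two most frequent reciprocal classes, se ss+ st+ and se+ ss st, are the parental types, so the F1 was se ss+ st+ / se+ ss st.
The two rarest classes, se ss+ st and se+ ss st+, are the double crossovers. Comparing them with the parentals, only the st allele has switched, so st is the middle locus and the order is ss – st – se.
Crossovers in the ss–st interval produce the single-crossover classes se ss st+ and se+ ss+ st (100 + 101 = 201) plus the double crossovers (43).
RF(ss–st) = (201 + 43) / 1686 = 244/1686 = 0.1447 → 14.5 centimorgans.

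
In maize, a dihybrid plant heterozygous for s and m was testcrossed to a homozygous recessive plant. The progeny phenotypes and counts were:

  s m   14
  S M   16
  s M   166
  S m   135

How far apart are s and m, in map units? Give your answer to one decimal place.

The two most frequent classes, S m (135) and s M (166), are the parental types, so the F1 was S m / s M.
The recombinant classes are S M and s m: 16 + 14 = 30.
Recombination frequency = 30/331 = 0.0906 ≈ 9.1%, i.e. 9.1 map units.

9.1 map units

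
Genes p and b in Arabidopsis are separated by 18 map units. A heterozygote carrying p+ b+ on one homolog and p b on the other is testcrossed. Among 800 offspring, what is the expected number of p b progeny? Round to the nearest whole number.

328

A map distance of 18 map units corresponds to a recombination frequency of 0.180.
The F1 is p+ b+ / p b, so p b is a parental gamete class with expected frequency (1 − r)/2 = 0.820/2 = 0.4100.
Expected number = 0.4100 × 800 = 328.00 ≈ 328.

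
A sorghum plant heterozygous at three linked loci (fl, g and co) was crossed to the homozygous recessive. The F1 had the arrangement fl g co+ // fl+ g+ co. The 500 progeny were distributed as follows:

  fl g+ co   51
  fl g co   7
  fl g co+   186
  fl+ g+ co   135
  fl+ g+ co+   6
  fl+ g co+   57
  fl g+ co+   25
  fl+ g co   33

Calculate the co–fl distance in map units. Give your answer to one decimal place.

24.2 map units

The two rarest classes, fl g co and fl+ g+ co+, are the double crossovers. Comparing them with the parentals, only the co allele has switched, so co is the middle locus and the order is fl – co – g.
Crossovers in the fl–co interval produce the single-crossover classes fl+ g co+ and fl g+ co (57 + 51 = 108) plus the double crossovers (13).
RF(fl–co) = (108 + 13) / 500 = 121/500 = 0.2420 → 24.2 map units.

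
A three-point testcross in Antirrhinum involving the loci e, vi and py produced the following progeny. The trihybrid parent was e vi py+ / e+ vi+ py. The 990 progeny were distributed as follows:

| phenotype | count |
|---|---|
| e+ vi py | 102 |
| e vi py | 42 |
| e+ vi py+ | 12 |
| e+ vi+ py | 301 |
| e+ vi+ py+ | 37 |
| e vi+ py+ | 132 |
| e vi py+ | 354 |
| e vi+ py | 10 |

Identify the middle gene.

e

The two rarest classes, e+ vi py+ and e vi+ py, are the double crossovers. Comparing them with the parentals, only the e allele has switched, so e is the middle locus and the order is py – e – vi.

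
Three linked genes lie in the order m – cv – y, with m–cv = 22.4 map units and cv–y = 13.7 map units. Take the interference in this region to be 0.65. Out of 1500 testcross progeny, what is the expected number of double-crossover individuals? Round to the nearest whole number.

Map distances give recombination frequencies of 0.224 and 0.137 for the two intervals.
With interference 0.65 (so coincidence = 0.35), expected double-crossover frequency = 0.224 × 0.137 × 0.35 = 0.01074.
Expected number = 0.01074 × 1500 = 16.11 ≈ 16.

16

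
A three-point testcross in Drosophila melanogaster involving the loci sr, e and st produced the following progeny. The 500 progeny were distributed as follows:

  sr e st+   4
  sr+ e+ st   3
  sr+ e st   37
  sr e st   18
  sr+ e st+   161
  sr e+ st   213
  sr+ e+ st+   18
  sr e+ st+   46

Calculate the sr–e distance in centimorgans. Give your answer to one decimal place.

8.6 centimorgans

The two most frequent reciprocal classes, sr+ e st+ and sr e+ st, are the parental types, so the F1 was sr+ e st+ / sr e+ st.
The two rarest classes, sr e st+ and sr+ e+ st, are the double crossovers. Comparing them with the parentals, only the sr allele has switched, so sr is the middle locus and the order is e – sr – st.
Crossovers in the e–sr interval produce the single-crossover classes sr+ e+ st+ and sr e st (18 + 18 = 36) plus the double crossovers (7).
RF(e–sr) = (36 + 7) / 500 = 43/500 = 0.0860 → 8.6 centimorgans.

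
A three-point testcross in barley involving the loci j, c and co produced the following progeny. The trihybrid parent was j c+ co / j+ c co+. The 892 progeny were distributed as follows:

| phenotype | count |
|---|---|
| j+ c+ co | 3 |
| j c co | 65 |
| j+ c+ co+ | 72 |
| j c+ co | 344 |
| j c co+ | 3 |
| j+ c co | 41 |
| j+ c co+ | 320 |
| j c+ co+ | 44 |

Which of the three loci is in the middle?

j

The two rarest classes, j+ c+ co and j c co+, are the double crossovers. Comparing them with the parentals, only the j allele has switched, so j is the middle locus and the order is c – j – co.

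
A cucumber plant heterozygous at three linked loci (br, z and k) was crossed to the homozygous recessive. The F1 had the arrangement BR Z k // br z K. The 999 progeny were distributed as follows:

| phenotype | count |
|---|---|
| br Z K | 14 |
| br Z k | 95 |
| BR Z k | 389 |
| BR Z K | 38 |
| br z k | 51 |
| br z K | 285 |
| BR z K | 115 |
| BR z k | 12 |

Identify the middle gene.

z

The two rarest classes, BR z k and br Z K, are the double crossovers. Comparing them with the parentals, only the z allele has switched, so z is the middle locus and the order is br – z – k.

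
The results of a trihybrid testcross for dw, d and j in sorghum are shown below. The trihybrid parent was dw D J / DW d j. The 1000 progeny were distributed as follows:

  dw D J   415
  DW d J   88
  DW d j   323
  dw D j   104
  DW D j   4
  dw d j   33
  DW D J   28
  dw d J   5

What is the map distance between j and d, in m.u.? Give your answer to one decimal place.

20.1 m.u.

The two rarest classes, dw d J and DW D j, are the double crossovers. Comparing them with the parentals, only the d allele has switched, so d is the middle locus and the order is j – d – dw.
Crossovers in the j–d interval produce the single-crossover classes dw D j and DW d J (104 + 88 = 192) plus the double crossovers (9).
RF(j–d) = (192 + 9) / 1000 = 201/1000 = 0.2010 → 20.1 m.u.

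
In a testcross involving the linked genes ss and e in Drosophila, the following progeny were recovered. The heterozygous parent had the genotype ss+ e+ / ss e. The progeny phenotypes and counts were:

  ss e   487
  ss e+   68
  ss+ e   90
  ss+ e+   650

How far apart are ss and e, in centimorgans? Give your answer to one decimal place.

12.2 centimorgans

The recombinant classes are ss+ e and ss e+: 90 + 68 = 158.
Recombination frequency = 158/1295 = 0.1220 ≈ 12.2%, i.e. 12.2 centimorgans.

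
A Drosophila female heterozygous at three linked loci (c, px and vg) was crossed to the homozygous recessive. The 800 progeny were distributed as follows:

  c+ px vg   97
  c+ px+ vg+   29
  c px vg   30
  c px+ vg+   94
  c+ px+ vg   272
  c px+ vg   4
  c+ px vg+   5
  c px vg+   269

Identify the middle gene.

c

The two most frequent reciprocal classes, c+ px+ vg and c px vg+, are the parental types, so the F1 was c+ px+ vg / c px vg+.
The two rarest classes, c px+ vg and c+ px vg+, are the double crossovers. Comparing them with the parentals, only the c allele has switched, so c is the middle locus and the order is vg – c – px.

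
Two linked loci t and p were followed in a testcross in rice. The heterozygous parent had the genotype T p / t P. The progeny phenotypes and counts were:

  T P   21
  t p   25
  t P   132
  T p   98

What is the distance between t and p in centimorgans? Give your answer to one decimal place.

16.7 centimorgans

The recombinant classes are T P and t p: 21 + 25 = 46.
Recombination frequency = 46/276 = 0.1667 ≈ 16.7%, i.e. 16.7 centimorgans.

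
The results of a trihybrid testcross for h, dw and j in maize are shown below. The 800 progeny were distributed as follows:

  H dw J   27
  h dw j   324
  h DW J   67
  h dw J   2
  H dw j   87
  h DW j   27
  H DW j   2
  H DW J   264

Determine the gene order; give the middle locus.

The two most frequent reciprocal classes, H DW J and h dw j, are the parental types, so the F1 was H DW J / h dw j.
The two rarest classes, H DW j and h dw J, are the double crossovers. Comparing them with the parentals, only the j allele has switched, so j is the middle locus and the order is h – j – dw.

j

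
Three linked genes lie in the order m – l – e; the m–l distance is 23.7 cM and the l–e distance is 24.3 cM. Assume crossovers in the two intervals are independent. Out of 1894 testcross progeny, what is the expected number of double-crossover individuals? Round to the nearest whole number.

109

Map distances give recombination frequencies of 0.237 and 0.243 for the two intervals.
With no interference, expected double-crossover frequency = 0.237 × 0.243 = 0.05759.
Expected number = 0.05759 × 1894 = 109.08 ≈ 109.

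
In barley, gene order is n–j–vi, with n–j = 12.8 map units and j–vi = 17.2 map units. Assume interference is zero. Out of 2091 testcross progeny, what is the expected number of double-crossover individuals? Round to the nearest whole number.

46

Map distances give recombination frequencies of 0.128 and 0.172 for the two intervals.
With no interference, expected double-crossover frequency = 0.128 × 0.172 = 0.02202.
Expected number = 0.02202 × 2091 = 46.04 ≈ 46.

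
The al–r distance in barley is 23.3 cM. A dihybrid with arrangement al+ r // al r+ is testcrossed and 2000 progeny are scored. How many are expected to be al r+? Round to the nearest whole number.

A map distance of 23.3 cM corresponds to a recombination frequency of 0.233.
The F1 is al+ r / al r+, so al r+ is a parental gamete class with expected frequency (1 − r)/2 = 0.767/2 = 0.3835.
Expected number = 0.3835 × 2000 = 767.00 ≈ 767.

767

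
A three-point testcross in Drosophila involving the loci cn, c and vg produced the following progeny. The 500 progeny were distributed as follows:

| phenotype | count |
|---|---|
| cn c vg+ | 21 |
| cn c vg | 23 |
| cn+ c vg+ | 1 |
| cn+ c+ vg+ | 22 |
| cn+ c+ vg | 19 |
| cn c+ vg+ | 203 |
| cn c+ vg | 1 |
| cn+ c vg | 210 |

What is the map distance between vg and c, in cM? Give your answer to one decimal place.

8.4 cM

The two most frequent reciprocal classes, cn+ c vg and cn c+ vg+, are the parental types, so the F1 was cn+ c vg / cn c+ vg+.
The two rarest classes, cn+ c vg+ and cn c+ vg, are the double crossovers. Comparing them with the parentals, only the vg allele has switched, so vg is the middle locus and the order is c – vg – cn.
Crossovers in the c–vg interval produce the single-crossover classes cn+ c+ vg and cn c vg+ (19 + 21 = 40) plus the double crossovers (2).
RF(c–vg) = (40 + 2) / 500 = 42/500 = 0.0840 → 8.4 cM.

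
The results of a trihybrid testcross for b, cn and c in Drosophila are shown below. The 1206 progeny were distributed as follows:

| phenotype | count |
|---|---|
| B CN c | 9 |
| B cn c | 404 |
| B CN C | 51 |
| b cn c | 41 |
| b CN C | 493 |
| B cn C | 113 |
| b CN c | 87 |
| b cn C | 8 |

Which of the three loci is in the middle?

cn

The two most frequent reciprocal classes, b CN C and B cn c, are the parental types, so the F1 was b CN C / B cn c.
The two rarest classes, b cn C and B CN c, are the double crossovers. Comparing them with the parentals, only the cn allele has switched, so cn is the middle locus and the order is b – cn – c.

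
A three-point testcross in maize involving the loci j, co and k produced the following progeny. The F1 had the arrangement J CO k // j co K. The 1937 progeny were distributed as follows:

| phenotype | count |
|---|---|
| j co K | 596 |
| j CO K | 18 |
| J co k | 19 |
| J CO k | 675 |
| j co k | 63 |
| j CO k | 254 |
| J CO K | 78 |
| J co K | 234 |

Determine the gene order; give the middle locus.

co

The two rarest classes, J co k and j CO K, are the double crossovers. Comparing them with the parentals, only the co allele has switched, so co is the middle locus and the order is j – co – k.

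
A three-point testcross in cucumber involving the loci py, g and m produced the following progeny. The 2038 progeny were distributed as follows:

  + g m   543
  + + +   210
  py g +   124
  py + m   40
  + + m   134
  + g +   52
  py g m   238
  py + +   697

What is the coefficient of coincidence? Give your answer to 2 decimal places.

The two most frequent reciprocal classes, + g m and py + +, are the parental types, so the F1 was + g m / py + +.
The two rarest classes, + g + and py + m, are the double crossovers. Comparing them with the parentals, only the m allele has switched, so m is the middle locus and the order is py – m – g.
py–m: (448 + 92)/2038 = 0.2650; m–g: (258 + 92)/2038 = 0.1717.
Expected DCO frequency = 0.2650 × 0.1717 ≈ 0.04550; observed = 92/2038 ≈ 0.04514.
Coefficient of coincidence = 0.04514/0.04550 ≈ 0.99.

0.99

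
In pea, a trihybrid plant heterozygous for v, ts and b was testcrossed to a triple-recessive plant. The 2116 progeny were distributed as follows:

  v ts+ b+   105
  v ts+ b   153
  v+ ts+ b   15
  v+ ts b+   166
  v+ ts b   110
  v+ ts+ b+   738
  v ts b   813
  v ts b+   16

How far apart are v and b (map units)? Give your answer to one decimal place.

The two most frequent reciprocal classes, v+ ts+ b+ and v ts b, are the parental types, so the F1 was v+ ts+ b+ / v ts b.
The two rarest classes, v+ ts+ b and v ts b+, are the double crossovers. Comparing them with the parentals, only the b allele has switched, so b is the middle locus and the order is v – b – ts.
Crossovers in the v–b interval produce the single-crossover classes v ts+ b+ and v+ ts b (105 + 110 = 215) plus the double crossovers (31).
RF(v–b) = (215 + 31) / 2116 = 246/2116 = 0.1163 → 11.6 map units.

11.6 map units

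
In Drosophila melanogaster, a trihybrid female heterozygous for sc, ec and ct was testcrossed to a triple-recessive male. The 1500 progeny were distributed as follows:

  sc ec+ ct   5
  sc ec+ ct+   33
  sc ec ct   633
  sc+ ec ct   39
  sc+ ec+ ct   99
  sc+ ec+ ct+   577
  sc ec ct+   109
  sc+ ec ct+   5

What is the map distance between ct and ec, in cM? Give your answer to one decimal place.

14.5 cM

The two most frequent reciprocal classes, sc ec ct and sc+ ec+ ct+, are the parental types, so the F1 was sc ec ct / sc+ ec+ ct+.
The two rarest classes, sc ec+ ct and sc+ ec ct+, are the double crossovers. Comparing them with the parentals, only the ec allele has switched, so ec is the middle locus and the order is ct – ec – sc.
Crossovers in the ct–ec interval produce the single-crossover classes sc ec ct+ and sc+ ec+ ct (109 + 99 = 208) plus the double crossovers (10).
RF(ct–ec) = (208 + 10) / 1500 = 218/1500 = 0.1453 → 14.5 cM.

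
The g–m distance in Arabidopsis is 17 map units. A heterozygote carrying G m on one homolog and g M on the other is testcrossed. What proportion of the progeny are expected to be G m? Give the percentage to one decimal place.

41.5%

A map distance of 17 map units corresponds to a recombination frequency of 0.170.
The F1 is G m / g M, so G m is a parental gamete class with expected frequency (1 − r)/2 = 0.830/2 = 0.4150.
That is 0.4150 = 41.5% of the progeny.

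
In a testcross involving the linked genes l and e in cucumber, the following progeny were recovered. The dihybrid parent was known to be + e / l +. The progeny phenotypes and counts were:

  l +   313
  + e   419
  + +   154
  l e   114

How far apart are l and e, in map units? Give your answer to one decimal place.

26.8 map units

The recombinant classes are + + and l e: 154 + 114 = 268.
Recombination frequency = 268/1000 = 0.2680 ≈ 26.8%, i.e. 26.8 map units.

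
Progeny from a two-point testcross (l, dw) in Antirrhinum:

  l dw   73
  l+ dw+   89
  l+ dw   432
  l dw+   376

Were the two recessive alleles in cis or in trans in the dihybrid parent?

trans

The two most frequent classes are l+ dw (432) and l dw+ (376); these are the parental (non-recombinant) types.
So the F1 carried l+ dw on one chromosome and l dw+ on the other — the recessive alleles are on opposite chromosomes (trans / repulsion).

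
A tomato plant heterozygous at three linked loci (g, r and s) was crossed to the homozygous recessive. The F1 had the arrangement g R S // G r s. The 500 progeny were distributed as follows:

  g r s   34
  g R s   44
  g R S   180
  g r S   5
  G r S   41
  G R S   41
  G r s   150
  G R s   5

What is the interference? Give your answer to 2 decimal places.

The two rarest classes, g r S and G R s, are the double crossovers. Comparing them with the parentals, only the r allele has switched, so r is the middle locus and the order is g – r – s.
g–r: (75 + 10)/500 = 0.1700; r–s: (85 + 10)/500 = 0.1900.
Expected DCO frequency = 0.1700 × 0.1900 ≈ 0.03230; observed = 10/500 ≈ 0.02000.
Coefficient of coincidence = 0.02000/0.03230 ≈ 0.62; interference = 1 − 0.62 = 0.38.

0.38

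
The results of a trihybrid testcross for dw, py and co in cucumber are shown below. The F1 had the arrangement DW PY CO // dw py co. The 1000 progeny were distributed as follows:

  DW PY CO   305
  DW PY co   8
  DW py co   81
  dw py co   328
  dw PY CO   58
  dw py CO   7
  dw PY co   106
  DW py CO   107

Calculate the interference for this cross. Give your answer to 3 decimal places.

0.573

The two rarest classes, DW PY co and dw py CO, are the double crossovers. Comparing them with the parentals, only the co allele has switched, so co is the middle locus and the order is dw – co – py.
dw–co: (139 + 15)/1000 = 0.1540; co–py: (213 + 15)/1000 = 0.2280.
Expected DCO frequency = 0.1540 × 0.2280 ≈ 0.03511; observed = 15/1000 ≈ 0.01500.
Coefficient of coincidence = 0.01500/0.03511 ≈ 0.427; interference = 1 − 0.427 = 0.573.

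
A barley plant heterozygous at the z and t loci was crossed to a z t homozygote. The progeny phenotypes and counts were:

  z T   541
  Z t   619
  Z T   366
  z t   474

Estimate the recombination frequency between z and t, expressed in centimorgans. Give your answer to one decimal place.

The two most frequent classes, Z t (619) and z T (541), are the parental types, so the F1 was Z t / z T.
The recombinant classes are Z T and z t: 366 + 474 = 840.
Recombination frequency = 840/2000 = 0.4200 ≈ 42.0%, i.e. 42.0 centimorgans.

42.0 centimorgans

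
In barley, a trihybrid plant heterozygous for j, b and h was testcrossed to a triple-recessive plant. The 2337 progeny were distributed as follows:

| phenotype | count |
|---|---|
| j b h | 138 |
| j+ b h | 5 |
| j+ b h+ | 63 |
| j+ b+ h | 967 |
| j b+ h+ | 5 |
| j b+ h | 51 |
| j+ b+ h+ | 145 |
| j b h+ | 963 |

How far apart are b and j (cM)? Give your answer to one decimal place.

5.3 cM

The two most frequent reciprocal classes, j b h+ and j+ b+ h, are the parental types, so the F1 was j b h+ / j+ b+ h.
The two rarest classes, j b+ h+ and j+ b h, are the double crossovers. Comparing them with the parentals, only the b allele has switched, so b is the middle locus and the order is h – b – j.
Crossovers in the b–j interval produce the single-crossover classes j+ b h+ and j b+ h (63 + 51 = 114) plus the double crossovers (10).
RF(b–j) = (114 + 10) / 2337 = 124/2337 = 0.0531 → 5.3 cM.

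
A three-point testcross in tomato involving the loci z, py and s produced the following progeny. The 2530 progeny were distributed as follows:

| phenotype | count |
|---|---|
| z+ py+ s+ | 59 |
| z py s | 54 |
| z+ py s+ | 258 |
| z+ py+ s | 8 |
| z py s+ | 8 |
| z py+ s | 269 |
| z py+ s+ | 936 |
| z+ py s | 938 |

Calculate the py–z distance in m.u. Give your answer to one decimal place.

5.1 m.u.

The two most frequent reciprocal classes, z+ py s and z py+ s+, are the parental types, so the F1 was z+ py s / z py+ s+.
The two rarest classes, z+ py+ s and z py s+, are the double crossovers. Comparing them with the parentals, only the py allele has switched, so py is the middle locus and the order is z – py – s.
Crossovers in the z–py interval produce the single-crossover classes z py s and z+ py+ s+ (54 + 59 = 113) plus the double crossovers (16).
RF(z–py) = (113 + 16) / 2530 = 129/2530 = 0.0510 → 5.1 m.u.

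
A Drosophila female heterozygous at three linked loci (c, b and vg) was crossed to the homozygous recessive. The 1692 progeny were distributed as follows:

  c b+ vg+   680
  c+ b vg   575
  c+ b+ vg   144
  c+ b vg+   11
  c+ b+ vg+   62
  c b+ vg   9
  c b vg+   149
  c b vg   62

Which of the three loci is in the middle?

The two most frequent reciprocal classes, c+ b vg and c b+ vg+, are the parental types, so the F1 was c+ b vg / c b+ vg+.
The two rarest classes, c+ b vg+ and c b+ vg, are the double crossovers. Comparing them with the parentals, only the vg allele has switched, so vg is the middle locus and the order is c – vg – b.

vg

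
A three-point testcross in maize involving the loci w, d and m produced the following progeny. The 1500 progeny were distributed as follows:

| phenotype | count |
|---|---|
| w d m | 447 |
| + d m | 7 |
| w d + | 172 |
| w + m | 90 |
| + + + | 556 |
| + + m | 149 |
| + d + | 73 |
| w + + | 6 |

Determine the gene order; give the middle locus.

w

The two most frequent reciprocal classes, + + + and w d m, are the parental types, so the F1 was + + + / w d m.
The two rarest classes, w + + and + d m, are the double crossovers. Comparing them with the parentals, only the w allele has switched, so w is the middle locus and the order is m – w – d.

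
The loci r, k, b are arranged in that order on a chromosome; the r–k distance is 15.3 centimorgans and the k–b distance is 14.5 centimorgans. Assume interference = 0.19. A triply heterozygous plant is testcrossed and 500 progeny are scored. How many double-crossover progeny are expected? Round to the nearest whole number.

Map distances give recombination frequencies of 0.153 and 0.145 for the two intervals.
With interference 0.19 (so coincidence = 0.81), expected double-crossover frequency = 0.153 × 0.145 × 0.81 = 0.01797.
Expected number = 0.01797 × 500 = 8.98 ≈ 9.

9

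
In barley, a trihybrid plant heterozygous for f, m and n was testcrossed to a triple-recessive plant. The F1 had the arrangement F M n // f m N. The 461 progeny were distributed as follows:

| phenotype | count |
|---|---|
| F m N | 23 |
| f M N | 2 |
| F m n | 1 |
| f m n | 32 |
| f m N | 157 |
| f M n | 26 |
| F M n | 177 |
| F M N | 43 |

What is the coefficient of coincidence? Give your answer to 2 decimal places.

0.34

The two rarest classes, F m n and f M N, are the double crossovers. Comparing them with the parentals, only the m allele has switched, so m is the middle locus and the order is f – m – n.
f–m: (49 + 3)/461 = 0.1128; m–n: (75 + 3)/461 = 0.1692.
Expected DCO frequency = 0.1128 × 0.1692 ≈ 0.01909; observed = 3/461 ≈ 0.00651.
Coefficient of coincidence = 0.00651/0.01909 ≈ 0.34.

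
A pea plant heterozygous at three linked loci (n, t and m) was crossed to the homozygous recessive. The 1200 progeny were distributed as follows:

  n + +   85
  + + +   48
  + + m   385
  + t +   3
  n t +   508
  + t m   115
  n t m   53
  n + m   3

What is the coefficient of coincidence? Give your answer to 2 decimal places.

The two most frequent reciprocal classes, + + m and n t +, are the parental types, so the F1 was + + m / n t +.
The two rarest classes, n + m and + t +, are the double crossovers. Comparing them with the parentals, only the n allele has switched, so n is the middle locus and the order is m – n – t.
m–n: (101 + 6)/1200 = 0.0892; n–t: (200 + 6)/1200 = 0.1717.
Expected DCO frequency = 0.0892 × 0.1717 ≈ 0.01532; observed = 6/1200 ≈ 0.00500.
Coefficient of coincidence = 0.00500/0.01532 ≈ 0.33.

0.33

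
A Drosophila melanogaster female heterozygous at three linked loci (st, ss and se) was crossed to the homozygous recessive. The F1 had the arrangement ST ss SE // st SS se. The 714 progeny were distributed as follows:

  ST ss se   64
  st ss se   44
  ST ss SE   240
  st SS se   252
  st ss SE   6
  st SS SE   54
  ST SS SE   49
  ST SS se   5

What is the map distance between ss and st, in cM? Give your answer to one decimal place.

14.6 cM

The two rarest classes, st ss SE and ST SS se, are the double crossovers. Comparing them with the parentals, only the st allele has switched, so st is the middle locus and the order is se – st – ss.
Crossovers in the st–ss interval produce the single-crossover classes ST SS SE and st ss se (49 + 44 = 93) plus the double crossovers (11).
RF(st–ss) = (93 + 11) / 714 = 104/714 = 0.1457 → 14.6 cM.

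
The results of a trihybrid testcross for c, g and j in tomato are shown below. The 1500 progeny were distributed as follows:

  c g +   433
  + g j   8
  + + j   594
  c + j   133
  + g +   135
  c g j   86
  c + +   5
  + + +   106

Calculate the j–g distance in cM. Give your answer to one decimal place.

13.7 cM

The two most frequent reciprocal classes, + + j and c g +, are the parental types, so the F1 was + + j / c g +.
The two rarest classes, + g j and c + +, are the double crossovers. Comparing them with the parentals, only the g allele has switched, so g is the middle locus and the order is j – g – c.
Crossovers in the j–g interval produce the single-crossover classes + + + and c g j (106 + 86 = 192) plus the double crossovers (13).
RF(j–g) = (192 + 13) / 1500 = 205/1500 = 0.1367 → 13.7 cM.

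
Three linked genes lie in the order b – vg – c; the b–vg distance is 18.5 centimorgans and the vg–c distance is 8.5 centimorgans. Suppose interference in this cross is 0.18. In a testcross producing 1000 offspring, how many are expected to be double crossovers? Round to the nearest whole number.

13

Map distances give recombination frequencies of 0.185 and 0.085 for the two intervals.
With interference 0.18 (so coincidence = 0.82), expected double-crossover frequency = 0.185 × 0.085 × 0.82 = 0.01289.
Expected number = 0.01289 × 1000 = 12.89 ≈ 13.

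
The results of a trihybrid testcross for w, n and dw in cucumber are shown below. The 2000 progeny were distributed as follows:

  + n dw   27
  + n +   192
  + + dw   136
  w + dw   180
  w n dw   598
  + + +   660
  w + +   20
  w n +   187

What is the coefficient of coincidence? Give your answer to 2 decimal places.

0.61

The two most frequent reciprocal classes, w n dw and + + +, are the parental types, so the F1 was w n dw / + + +.
The two rarest classes, + n dw and w + +, are the double crossovers. Comparing them with the parentals, only the w allele has switched, so w is the middle locus and the order is dw – w – n.
dw–w: (323 + 47)/2000 = 0.1850; w–n: (372 + 47)/2000 = 0.2095.
Expected DCO frequency = 0.1850 × 0.2095 ≈ 0.03876; observed = 47/2000 ≈ 0.02350.
Coefficient of coincidence = 0.02350/0.03876 ≈ 0.61.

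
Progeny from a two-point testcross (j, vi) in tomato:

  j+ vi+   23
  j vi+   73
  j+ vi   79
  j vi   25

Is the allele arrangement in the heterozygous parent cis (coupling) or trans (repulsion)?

trans

The two most frequent classes are j+ vi (79) and j vi+ (73); these are the parental (non-recombinant) types.
So the F1 carried j+ vi on one chromosome and j vi+ on the other — the recessive alleles are on opposite chromosomes (trans / repulsion).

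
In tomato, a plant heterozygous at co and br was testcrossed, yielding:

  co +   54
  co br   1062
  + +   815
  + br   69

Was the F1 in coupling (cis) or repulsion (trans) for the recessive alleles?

cis

The two most frequent classes are + + (815) and co br (1062); these are the parental (non-recombinant) types.
So the F1 carried + + on one chromosome and co br on the other — the recessive alleles are on the same chromosome (cis / coupling).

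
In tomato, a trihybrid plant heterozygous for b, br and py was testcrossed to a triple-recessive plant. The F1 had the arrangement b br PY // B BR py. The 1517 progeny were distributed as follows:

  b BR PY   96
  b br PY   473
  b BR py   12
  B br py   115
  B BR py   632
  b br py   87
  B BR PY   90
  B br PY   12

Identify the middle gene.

b

The two rarest classes, B br PY and b BR py, are the double crossovers. Comparing them with the parentals, only the b allele has switched, so b is the middle locus and the order is br – b – py.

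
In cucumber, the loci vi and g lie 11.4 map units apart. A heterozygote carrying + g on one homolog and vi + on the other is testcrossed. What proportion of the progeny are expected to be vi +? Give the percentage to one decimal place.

44.3%

A map distance of 11.4 map units corresponds to a recombination frequency of 0.114.
The F1 is + g / vi +, so vi + is a parental gamete class with expected frequency (1 − r)/2 = 0.886/2 = 0.4430.
That is 0.4430 = 44.3% of the progeny.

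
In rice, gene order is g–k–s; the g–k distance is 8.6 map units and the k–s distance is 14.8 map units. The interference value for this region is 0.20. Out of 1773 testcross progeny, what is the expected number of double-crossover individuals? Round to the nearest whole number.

18

Map distances give recombination frequencies of 0.086 and 0.148 for the two intervals.
With interference 0.20 (so coincidence = 0.80), expected double-crossover frequency = 0.086 × 0.148 × 0.80 = 0.01018.
Expected number = 0.01018 × 1773 = 18.05 ≈ 18.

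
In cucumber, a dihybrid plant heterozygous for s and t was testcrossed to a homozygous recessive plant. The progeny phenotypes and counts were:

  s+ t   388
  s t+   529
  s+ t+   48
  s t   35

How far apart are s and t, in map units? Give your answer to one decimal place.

The two most frequent classes, s+ t (388) and s t+ (529), are the parental types, so the F1 was s+ t / s t+.
The recombinant classes are s+ t+ and s t: 48 + 35 = 83.
Recombination frequency = 83/1000 = 0.0830 ≈ 8.3%, i.e. 8.3 map units.

8.3 map units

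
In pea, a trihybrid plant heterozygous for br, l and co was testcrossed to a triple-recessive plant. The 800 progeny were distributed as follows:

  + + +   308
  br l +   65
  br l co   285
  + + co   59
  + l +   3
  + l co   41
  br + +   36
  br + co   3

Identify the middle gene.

l

The two most frequent reciprocal classes, br l co and + + +, are the parental types, so the F1 was br l co / + + +.
The two rarest classes, br + co and + l +, are the double crossovers. Comparing them with the parentals, only the l allele has switched, so l is the middle locus and the order is br – l – co.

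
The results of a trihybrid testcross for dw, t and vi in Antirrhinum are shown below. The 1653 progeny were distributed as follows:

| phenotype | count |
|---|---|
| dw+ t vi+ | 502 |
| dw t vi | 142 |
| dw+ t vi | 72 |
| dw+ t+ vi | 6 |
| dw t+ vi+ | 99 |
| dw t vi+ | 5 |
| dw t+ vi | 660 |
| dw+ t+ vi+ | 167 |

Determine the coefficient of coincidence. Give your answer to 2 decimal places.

0.31

The two most frequent reciprocal classes, dw+ t vi+ and dw t+ vi, are the parental types, so the F1 was dw+ t vi+ / dw t+ vi.
The two rarest classes, dw t vi+ and dw+ t+ vi, are the double crossovers. Comparing them with the parentals, only the dw allele has switched, so dw is the middle locus and the order is t – dw – vi.
t–dw: (309 + 11)/1653 = 0.1936; dw–vi: (171 + 11)/1653 = 0.1101.
Expected DCO frequency = 0.1936 × 0.1101 ≈ 0.02132; observed = 11/1653 ≈ 0.00665.
Coefficient of coincidence = 0.00665/0.02132 ≈ 0.31.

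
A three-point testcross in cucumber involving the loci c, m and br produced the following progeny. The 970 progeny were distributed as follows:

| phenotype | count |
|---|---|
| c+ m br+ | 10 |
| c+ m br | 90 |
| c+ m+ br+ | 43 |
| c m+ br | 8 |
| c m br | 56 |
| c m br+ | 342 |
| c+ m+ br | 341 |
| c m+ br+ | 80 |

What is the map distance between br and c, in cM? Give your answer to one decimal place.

The two most frequent reciprocal classes, c+ m+ br and c m br+, are the parental types, so the F1 was c+ m+ br / c m br+.
The two rarest classes, c m+ br and c+ m br+, are the double crossovers. Comparing them with the parentals, only the c allele has switched, so c is the middle locus and the order is br – c – m.
Crossovers in the br–c interval produce the single-crossover classes c+ m+ br+ and c m br (43 + 56 = 99) plus the double crossovers (18).
RF(br–c) = (99 + 18) / 970 = 117/970 = 0.1206 → 12.1 cM.

12.1 cM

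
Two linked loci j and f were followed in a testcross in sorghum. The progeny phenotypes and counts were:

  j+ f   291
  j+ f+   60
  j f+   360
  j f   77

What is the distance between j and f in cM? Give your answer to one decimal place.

17.4 cM

The two most frequent classes, j+ f (291) and j f+ (360), are the parental types, so the F1 was j+ f / j f+.
The recombinant classes are j+ f+ and j f: 60 + 77 = 137.
Recombination frequency = 137/788 = 0.1739 ≈ 17.4%, i.e. 17.4 cM.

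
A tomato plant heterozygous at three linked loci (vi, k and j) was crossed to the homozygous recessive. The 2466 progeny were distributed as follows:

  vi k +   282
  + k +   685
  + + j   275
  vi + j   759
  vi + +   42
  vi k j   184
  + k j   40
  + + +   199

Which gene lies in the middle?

The two most frequent reciprocal classes, + k + and vi + j, are the parental types, so the F1 was + k + / vi + j.
The two rarest classes, + k j and vi + +, are the double crossovers. Comparing them with the parentals, only the j allele has switched, so j is the middle locus and the order is k – j – vi.

j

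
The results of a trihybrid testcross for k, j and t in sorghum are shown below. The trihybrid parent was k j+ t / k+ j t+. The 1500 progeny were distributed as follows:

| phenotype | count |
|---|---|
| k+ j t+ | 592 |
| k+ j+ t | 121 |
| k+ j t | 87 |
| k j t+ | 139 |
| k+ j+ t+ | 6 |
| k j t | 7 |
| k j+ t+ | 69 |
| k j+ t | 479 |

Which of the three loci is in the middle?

The two rarest classes, k j t and k+ j+ t+, are the double crossovers. Comparing them with the parentals, only the j allele has switched, so j is the middle locus and the order is t – j – k.

j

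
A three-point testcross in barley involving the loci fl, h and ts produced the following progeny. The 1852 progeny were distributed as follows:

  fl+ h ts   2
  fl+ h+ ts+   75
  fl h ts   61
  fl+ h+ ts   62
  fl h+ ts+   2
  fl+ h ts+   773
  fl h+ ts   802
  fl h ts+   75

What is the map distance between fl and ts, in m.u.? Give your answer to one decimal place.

The two most frequent reciprocal classes, fl h+ ts and fl+ h ts+, are the parental types, so the F1 was fl h+ ts / fl+ h ts+.
The two rarest classes, fl h+ ts+ and fl+ h ts, are the double crossovers. Comparing them with the parentals, only the ts allele has switched, so ts is the middle locus and the order is h – ts – fl.
Crossovers in the ts–fl interval produce the single-crossover classes fl+ h+ ts and fl h ts+ (62 + 75 = 137) plus the double crossovers (4).
RF(ts–fl) = (137 + 4) / 1852 = 141/1852 = 0.0761 → 7.6 m.u.

7.6 m.u.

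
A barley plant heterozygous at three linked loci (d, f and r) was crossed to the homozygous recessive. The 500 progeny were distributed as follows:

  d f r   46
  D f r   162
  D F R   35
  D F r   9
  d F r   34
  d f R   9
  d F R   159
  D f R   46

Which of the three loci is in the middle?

The two most frequent reciprocal classes, D f r and d F R, are the parental types, so the F1 was D f r / d F R.
The two rarest classes, D F r and d f R, are the double crossovers. Comparing them with the parentals, only the f allele has switched, so f is the middle locus and the order is r – f – d.

f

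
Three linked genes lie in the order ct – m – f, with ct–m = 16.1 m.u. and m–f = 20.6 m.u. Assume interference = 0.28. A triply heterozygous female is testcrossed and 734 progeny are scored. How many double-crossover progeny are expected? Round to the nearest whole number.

Map distances give recombination frequencies of 0.161 and 0.206 for the two intervals.
With interference 0.28 (so coincidence = 0.72), expected double-crossover frequency = 0.161 × 0.206 × 0.72 = 0.02388.
Expected number = 0.02388 × 734 = 17.53 ≈ 18.

18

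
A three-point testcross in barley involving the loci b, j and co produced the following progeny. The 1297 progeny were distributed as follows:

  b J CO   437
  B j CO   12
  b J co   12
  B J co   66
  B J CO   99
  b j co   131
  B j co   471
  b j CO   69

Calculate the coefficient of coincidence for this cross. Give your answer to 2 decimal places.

0.77

The two most frequent reciprocal classes, b J CO and B j co, are the parental types, so the F1 was b J CO / B j co.
The two rarest classes, b J co and B j CO, are the double crossovers. Comparing them with the parentals, only the co allele has switched, so co is the middle locus and the order is b – co – j.
b–co: (230 + 24)/1297 = 0.1958; co–j: (135 + 24)/1297 = 0.1226.
Expected DCO frequency = 0.1958 × 0.1226 ≈ 0.02401; observed = 24/1297 ≈ 0.01850.
Coefficient of coincidence = 0.01850/0.02401 ≈ 0.77.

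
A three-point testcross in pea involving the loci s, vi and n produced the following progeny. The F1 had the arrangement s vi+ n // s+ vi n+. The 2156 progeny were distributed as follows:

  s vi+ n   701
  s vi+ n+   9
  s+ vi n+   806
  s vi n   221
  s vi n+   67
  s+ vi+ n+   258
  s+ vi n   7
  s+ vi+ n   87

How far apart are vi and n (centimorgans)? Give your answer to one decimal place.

The two rarest classes, s vi+ n+ and s+ vi n, are the double crossovers. Comparing them with the parentals, only the n allele has switched, so n is the middle locus and the order is s – n – vi.
Crossovers in the n–vi interval produce the single-crossover classes s vi n and s+ vi+ n+ (221 + 258 = 479) plus the double crossovers (16).
RF(n–vi) = (479 + 16) / 2156 = 495/2156 = 0.2296 → 23.0 centimorgans.

23.0 centimorgans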